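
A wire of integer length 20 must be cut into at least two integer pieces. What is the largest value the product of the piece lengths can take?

1458

Fill f[k] for k=2..20: at each k try every first piece i and multiply by the better of (k−i) uncut or f[k−i].
f[2] = 1·max(1,0) = 1·1 = 1
f[3] = 1·max(2,1) = 1·2 = 2
f[4] = 2·max(2,1) = 2·2 = 4
f[5] = 2·max(3,2) = 2·3 = 6
f[6] = 3·max(3,2) = 3·3 = 9
f[7] = 2·max(5,6) = 2·6 = 12
f[8] = 2·max(6,9) = 2·9 = 18
f[9] = 3·max(6,9) = 3·9 = 27
f[10] = 2·max(8,18) = 2·18 = 36
f[11] = 2·max(9,27) = 2·27 = 54
f[12] = 3·max(9,27) = 3·27 = 81
f[13] = 2·max(11,54) = 2·54 = 108
f[14] = 2·max(12,81) = 2·81 = 162
f[15] = 3·max(12,81) = 3·81 = 243
f[16] = 2·max(14,162) = 2·162 = 324
f[17] = 2·max(15,243) = 2·243 = 486
f[18] = 3·max(15,243) = 3·243 = 729
f[19] = 2·max(17,486) = 2·486 = 972
f[20] = 2·max(18,729) = 2·729 = 1458
One optimal split: 3 + 3 + 3 + 3 + 3 + 3 + 2; product 3·3·3·3·3·3·2 = 1458.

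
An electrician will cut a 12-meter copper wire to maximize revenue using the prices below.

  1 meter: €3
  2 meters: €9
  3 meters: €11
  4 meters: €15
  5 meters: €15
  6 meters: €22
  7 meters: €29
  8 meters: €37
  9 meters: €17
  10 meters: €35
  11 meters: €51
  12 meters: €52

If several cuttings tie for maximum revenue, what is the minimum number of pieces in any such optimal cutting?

Consider every possible first cut. r[k] is the best of p[i]+r[k−i] over all sellable i≤k.
r[1] = 3
r[2] = 9
r[3] = 12  (first piece 1, then r[2]=9)
r[4] = 18  (first piece 2, then r[2]=9)
r[5] = 21  (first piece 1, then r[4]=18)
r[6] = 27  (first piece 2, then r[4]=18)
r[7] = 30  (first piece 1, then r[6]=27)
r[8] = 37
r[9] = 40  (first piece 1, then r[8]=37)
r[10] = 46  (first piece 2, then r[8]=37)
r[11] = 51
r[12] = 55  (first piece 2, then r[10]=46)
Maximum revenue is €55.
Now minimize piece count subject to staying optimal: for each k, pieces[k] = 1 + min over i with p[i]+r[k−i]=r[k] of pieces[k−i].
pieces[9] = 2
pieces[10] = 2
pieces[11] = 1
pieces[12] = 3

3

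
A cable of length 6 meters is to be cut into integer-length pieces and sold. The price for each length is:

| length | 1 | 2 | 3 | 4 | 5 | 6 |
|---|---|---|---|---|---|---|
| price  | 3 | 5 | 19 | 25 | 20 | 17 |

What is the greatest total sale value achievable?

38

Let best[k] be the best obtainable value from length k. For each k, try every first piece i and keep the best of price[i] + best[k−i].
best[1] = 3
best[2] = 6  (first piece 1, then best[1]=3)
best[3] = 19
best[4] = 25
best[5] = 28  (first piece 1, then best[4]=25)
best[6] = 38  (first piece 3, then best[3]=19)
One optimal cutting: 3 + 3 → $19 + $19 = $38.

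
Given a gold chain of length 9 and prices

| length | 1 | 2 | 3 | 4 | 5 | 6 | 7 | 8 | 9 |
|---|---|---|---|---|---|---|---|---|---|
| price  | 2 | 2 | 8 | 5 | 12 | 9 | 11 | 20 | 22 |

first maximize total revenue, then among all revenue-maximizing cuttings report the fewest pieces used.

Let r[k] be the best obtainable value from length k. For each k, try every first piece i and keep the best of price[i] + r[k−i].
r[1] = 2
r[2] = 4  (first piece 1, then r[1]=2)
r[3] = 8
r[4] = 10  (first piece 1, then r[3]=8)
r[5] = 12  (first piece 1, then r[4]=10)
r[6] = 16  (first piece 3, then r[3]=8)
r[7] = 18  (first piece 1, then r[6]=16)
r[8] = 20  (first piece 1, then r[7]=18)
r[9] = 24  (first piece 3, then r[6]=16)
Maximum revenue is $24.
Now minimize piece count subject to staying optimal: for each k, pieces[k] = 1 + min over i with p[i]+r[k−i]=r[k] of pieces[k−i].
pieces[6] = 2
pieces[7] = 3
pieces[8] = 1
pieces[9] = 3

3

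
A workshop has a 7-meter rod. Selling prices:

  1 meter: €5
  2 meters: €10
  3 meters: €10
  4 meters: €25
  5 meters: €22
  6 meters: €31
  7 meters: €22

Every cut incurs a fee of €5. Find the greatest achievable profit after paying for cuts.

Consider every possible first cut. r[k] is the best of p[i]+r[k−i] over all sellable i≤k, charging 5 whenever i<k.
r[1] = 5
r[2] = 10
r[3] = 10  (first piece 1, then r[2]=10)
r[4] = 25
r[5] = 25  (first piece 1, then r[4]=25)
r[6] = 31
r[7] = 31  (first piece 1, then r[6]=31)
One optimal plan: pieces 6 + 1 (1 cut) → €36 − €5 = €31.

31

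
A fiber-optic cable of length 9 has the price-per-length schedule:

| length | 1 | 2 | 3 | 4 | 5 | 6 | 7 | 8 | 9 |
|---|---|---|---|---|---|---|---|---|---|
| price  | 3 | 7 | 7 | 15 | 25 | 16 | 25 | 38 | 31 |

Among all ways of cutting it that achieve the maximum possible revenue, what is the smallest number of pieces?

2

Build r[k] bottom-up: r[k] = max over allowed piece i of (p[i] + r[k−i]).
r[1] = 3
r[2] = 7
r[3] = 10  (first piece 1, then r[2]=7)
r[4] = 15
r[5] = 25
r[6] = 28  (first piece 1, then r[5]=25)
r[7] = 32  (first piece 2, then r[5]=25)
r[8] = 38
r[9] = 41  (first piece 1, then r[8]=38)
Maximum revenue is $41.
Now minimize piece count subject to staying optimal: for each k, pieces[k] = 1 + min over i with p[i]+r[k−i]=r[k] of pieces[k−i].
pieces[6] = 2
pieces[7] = 2
pieces[8] = 1
pieces[9] = 2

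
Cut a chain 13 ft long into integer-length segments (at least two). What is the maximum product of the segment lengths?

Fill f[k] for k=2..13: at each k try every first piece i and multiply by the better of (k−i) uncut or f[k−i].
f[2] = 1·max(1,0) = 1·1 = 1
f[3] = max(1·2, 2·1) = 2
f[4] = max(1·3, 2·2, 3·1) = 4
f[5] = max(1·4, 2·3, 3·2, 4·1) = 6
f[6] = max(1·6, 2·4, 3·3, 4·2, 5·1) = 9
f[7] = max(1·9, 2·6, 3·4, 4·3, 5·2, 6·1) = 12
f[8] = max(1·12, 2·9, 3·6, …, 6·2, 7·1) = 18
f[9] = max(1·18, 2·12, 3·9, …, 7·2, 8·1) = 27
f[10] = max(1·27, 2·18, 3·12, …, 8·2, 9·1) = 36
f[11] = max(1·36, 2·27, 3·18, …, 9·2, 10·1) = 54
f[12] = max(1·54, 2·36, 3·27, …, 10·2, 11·1) = 81
f[13] = max(1·81, 2·54, 3·36, …, 11·2, 12·1) = 108
One optimal split: 3 + 3 + 3 + 2 + 2; product 3·3·3·2·2 = 108.

108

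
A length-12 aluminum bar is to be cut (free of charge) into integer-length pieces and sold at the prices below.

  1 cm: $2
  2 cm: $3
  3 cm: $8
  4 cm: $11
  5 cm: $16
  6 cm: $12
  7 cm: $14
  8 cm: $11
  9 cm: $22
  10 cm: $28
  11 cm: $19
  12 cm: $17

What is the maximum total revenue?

Let r[k] be the best obtainable value from length k. For each k, try every first piece i and keep the best of price[i] + r[k−i].
r[1] = 2
r[2] = 4  (first piece 1, then r[1]=2)
r[3] = 8
r[4] = 11
r[5] = 16
r[6] = 18  (first piece 1, then r[5]=16)
r[7] = 20  (first piece 1, then r[6]=18)
r[8] = 24  (first piece 3, then r[5]=16)
r[9] = 27  (first piece 4, then r[5]=16)
r[10] = 32  (first piece 5, then r[5]=16)
r[11] = 34  (first piece 1, then r[10]=32)
r[12] = 36  (first piece 1, then r[11]=34)
One optimal cutting: 5 + 5 + 1 + 1 → $16 + $16 + $2 + $2 = $36.

36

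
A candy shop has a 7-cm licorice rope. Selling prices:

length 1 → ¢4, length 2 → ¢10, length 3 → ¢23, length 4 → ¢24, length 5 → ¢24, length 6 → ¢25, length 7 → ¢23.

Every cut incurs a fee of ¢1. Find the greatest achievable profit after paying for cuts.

Build net[k] bottom-up: net[k] = max over allowed piece i of (p[i] + net[k−i]) − 1 per cut.
net[1] = 4
net[2] = 10
net[3] = 23
net[4] = 26  (first piece 1, then net[3]=23)
net[5] = 32  (first piece 2, then net[3]=23)
net[6] = 45  (first piece 3, then net[3]=23)
net[7] = 48  (first piece 1, then net[6]=45)
One optimal plan: pieces 3 + 3 + 1 (2 cuts) → ¢50 − ¢2 = ¢48.

48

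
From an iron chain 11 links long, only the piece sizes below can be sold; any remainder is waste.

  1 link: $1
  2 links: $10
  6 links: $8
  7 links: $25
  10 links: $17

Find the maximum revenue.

51

Let f[k] be the best obtainable value from length k. For each k, try every first piece i and keep the best of price[i] + f[k−i].
f[1] = 1
f[2] = 10
f[3] = 11  (first piece 1, then f[2]=10)
f[4] = 20  (first piece 2, then f[2]=10)
f[5] = 21  (first piece 1, then f[4]=20)
f[6] = 30  (first piece 2, then f[4]=20)
f[7] = 31  (first piece 1, then f[6]=30)
f[8] = 40  (first piece 2, then f[6]=30)
f[9] = 41  (first piece 1, then f[8]=40)
f[10] = 50  (first piece 2, then f[8]=40)
f[11] = 51  (first piece 1, then f[10]=50)
One optimal cutting: 2 + 2 + 2 + 2 + 2 + 1 → $51.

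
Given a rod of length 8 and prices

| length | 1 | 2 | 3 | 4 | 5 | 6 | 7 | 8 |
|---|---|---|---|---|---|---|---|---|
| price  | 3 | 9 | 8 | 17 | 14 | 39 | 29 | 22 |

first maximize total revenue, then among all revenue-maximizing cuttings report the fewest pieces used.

Consider every possible first cut. r[k] is the best of p[i]+r[k−i] over all sellable i≤k.
r[1] = 3
r[2] = 9
r[3] = 12  (first piece 1, then r[2]=9)
r[4] = 18  (first piece 2, then r[2]=9)
r[5] = 21  (first piece 1, then r[4]=18)
r[6] = 39
r[7] = 42  (first piece 1, then r[6]=39)
r[8] = 48  (first piece 2, then r[6]=39)
Maximum revenue is 48.
Now minimize piece count subject to staying optimal: for each k, pieces[k] = 1 + min over i with p[i]+r[k−i]=r[k] of pieces[k−i].
pieces[5] = 3
pieces[6] = 1
pieces[7] = 2
pieces[8] = 2

2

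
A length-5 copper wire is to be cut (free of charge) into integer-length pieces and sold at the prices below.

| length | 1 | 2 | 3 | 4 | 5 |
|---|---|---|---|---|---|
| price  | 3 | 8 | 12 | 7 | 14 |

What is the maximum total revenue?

Build r[k] bottom-up: r[k] = max over allowed piece i of (p[i] + r[k−i]).
r[1] = 3
r[2] = max(3+3, 8+0) = 8
r[3] = max(3+8, 8+3, 12+0) = 12
r[4] = max(3+12, 8+8, 12+3, 7+0) = 16
r[5] = max(3+16, 8+12, 12+8, 7+3, 14+0) = 20
One optimal cutting: 3 + 2 → €12 + €8 = €20.

20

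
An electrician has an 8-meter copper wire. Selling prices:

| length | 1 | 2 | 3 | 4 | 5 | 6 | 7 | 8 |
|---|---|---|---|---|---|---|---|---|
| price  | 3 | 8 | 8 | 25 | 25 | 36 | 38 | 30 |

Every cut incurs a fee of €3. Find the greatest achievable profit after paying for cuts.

Build net[k] bottom-up: net[k] = max over allowed piece i of (p[i] + net[k−i]) − 3 per cut.
net[1] = 3
net[2] = 8
net[3] = 8  (first piece 1, then net[2]=8)
net[4] = 25
net[5] = 25  (first piece 1, then net[4]=25)
net[6] = 36
net[7] = 38
net[8] = 47  (first piece 4, then net[4]=25)
One optimal plan: pieces 4 + 4 (1 cut) → €50 − €3 = €47.

47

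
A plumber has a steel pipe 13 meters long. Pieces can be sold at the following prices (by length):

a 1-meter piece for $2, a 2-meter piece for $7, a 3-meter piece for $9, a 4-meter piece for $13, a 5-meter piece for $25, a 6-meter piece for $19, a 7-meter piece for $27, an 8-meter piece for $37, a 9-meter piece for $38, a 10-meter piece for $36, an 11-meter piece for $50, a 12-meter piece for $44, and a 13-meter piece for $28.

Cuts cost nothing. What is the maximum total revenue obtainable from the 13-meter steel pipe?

Let best[k] be the best obtainable value from length k. For each k, try every first piece i and keep the best of price[i] + best[k−i].
best[1] = 2
best[2] = max(2+2, 7+0) = 7
best[3] = max(2+7, 7+2, 9+0) = 9
best[4] = max(2+9, 7+7, 9+2, 13+0) = 14
best[5] = max(2+14, 7+9, 9+7, 13+2, 25+0) = 25
best[6] = max(2+25, 7+14, 9+9, 13+7, 25+2, 19+0) = 27
best[7] = max(2+27, 7+25, 9+14, …, 19+2, 27+0) = 32
best[8] = max(2+32, 7+27, 9+25, …, 27+2, 37+0) = 37
best[9] = max(2+37, 7+32, 9+27, …, 37+2, 38+0) = 39
best[10] = max(2+39, 7+37, 9+32, …, 38+2, 36+0) = 50
best[11] = max(2+50, 7+39, 9+37, …, 36+2, 50+0) = 52
best[12] = max(2+52, 7+50, 9+39, …, 50+2, 44+0) = 57
best[13] = max(2+57, 7+52, 9+50, …, 44+2, 28+0) = 62
One optimal cutting: 8 + 5 → $37 + $25 = $62.

62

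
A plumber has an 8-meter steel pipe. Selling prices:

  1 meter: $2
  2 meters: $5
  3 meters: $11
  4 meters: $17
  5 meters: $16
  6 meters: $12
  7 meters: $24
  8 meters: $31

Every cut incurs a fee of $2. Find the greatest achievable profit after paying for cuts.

32

Build r[k] bottom-up: r[k] = max over allowed piece i of (p[i] + r[k−i]) − 2 per cut.
r[1] = 2
r[2] = max(2+2-2, 5+0) = 5
r[3] = max(2+5-2, 5+2-2, 11+0) = 11
r[4] = max(2+11-2, 5+5-2, 11+2-2, 17+0) = 17
r[5] = max(2+17-2, 5+11-2, 11+5-2, 17+2-2, 16+0) = 17
r[6] = max(2+17-2, 5+17-2, 11+11-2, 17+5-2, 16+2-2, 12+0) = 20
r[7] = max(2+20-2, 5+17-2, 11+17-2, …, 12+2-2, 24+0) = 26
r[8] = max(2+26-2, 5+20-2, 11+17-2, …, 24+2-2, 31+0) = 32
One optimal plan: pieces 4 + 4 (1 cut) → $34 − $2 = $32.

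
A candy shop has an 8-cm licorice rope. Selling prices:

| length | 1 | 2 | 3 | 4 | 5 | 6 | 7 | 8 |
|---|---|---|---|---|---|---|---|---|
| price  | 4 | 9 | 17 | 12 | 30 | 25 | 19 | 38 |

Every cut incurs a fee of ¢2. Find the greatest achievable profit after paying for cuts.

Consider every possible first cut. v[k] is the best of p[i]+v[k−i] over all sellable i≤k, charging 2 whenever i<k.
v[1] = 4
v[2] = max(4+4-2, 9+0) = 9
v[3] = max(4+9-2, 9+4-2, 17+0) = 17
v[4] = max(4+17-2, 9+9-2, 17+4-2, 12+0) = 19
v[5] = max(4+19-2, 9+17-2, 17+9-2, 12+4-2, 30+0) = 30
v[6] = max(4+30-2, 9+19-2, 17+17-2, 12+9-2, 30+4-2, 25+0) = 32
v[7] = max(4+32-2, 9+30-2, 17+19-2, …, 25+4-2, 19+0) = 37
v[8] = max(4+37-2, 9+32-2, 17+30-2, …, 19+4-2, 38+0) = 45
One optimal plan: pieces 5 + 3 (1 cut) → ¢47 − ¢2 = ¢45.

45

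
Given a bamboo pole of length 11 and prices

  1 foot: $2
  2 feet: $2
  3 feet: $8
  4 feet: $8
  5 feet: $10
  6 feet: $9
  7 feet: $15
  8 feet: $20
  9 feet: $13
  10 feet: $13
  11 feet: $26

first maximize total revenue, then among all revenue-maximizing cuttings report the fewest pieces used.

Consider every possible first cut. r[k] is the best of p[i]+r[k−i] over all sellable i≤k.
r[1] = 2
r[2] = 4  (first piece 1, then r[1]=2)
r[3] = 8
r[4] = 10  (first piece 1, then r[3]=8)
r[5] = 12  (first piece 1, then r[4]=10)
r[6] = 16  (first piece 3, then r[3]=8)
r[7] = 18  (first piece 1, then r[6]=16)
r[8] = 20  (first piece 1, then r[7]=18)
r[9] = 24  (first piece 3, then r[6]=16)
r[10] = 26  (first piece 1, then r[9]=24)
r[11] = 28  (first piece 1, then r[10]=26)
Maximum revenue is $28.
Now minimize piece count subject to staying optimal: for each k, pieces[k] = 1 + min over i with p[i]+r[k−i]=r[k] of pieces[k−i].
pieces[8] = 1
pieces[9] = 3
pieces[10] = 4
pieces[11] = 2

2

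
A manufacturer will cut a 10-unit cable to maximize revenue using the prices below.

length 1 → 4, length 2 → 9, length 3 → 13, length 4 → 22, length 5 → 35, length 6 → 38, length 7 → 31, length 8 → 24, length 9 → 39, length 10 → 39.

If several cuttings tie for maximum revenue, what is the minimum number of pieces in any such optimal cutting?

2

Consider every possible first cut. r[k] is the best of p[i]+r[k−i] over all sellable i≤k.
r[1] = 4
r[2] = 9
r[3] = 13  (first piece 1, then r[2]=9)
r[4] = 22
r[5] = 35
r[6] = 39  (first piece 1, then r[5]=35)
r[7] = 44  (first piece 2, then r[5]=35)
r[8] = 48  (first piece 1, then r[7]=44)
r[9] = 57  (first piece 4, then r[5]=35)
r[10] = 70  (first piece 5, then r[5]=35)
Maximum revenue is 70.
Now minimize piece count subject to staying optimal: for each k, pieces[k] = 1 + min over i with p[i]+r[k−i]=r[k] of pieces[k−i].
pieces[7] = 2
pieces[8] = 2
pieces[9] = 2
pieces[10] = 2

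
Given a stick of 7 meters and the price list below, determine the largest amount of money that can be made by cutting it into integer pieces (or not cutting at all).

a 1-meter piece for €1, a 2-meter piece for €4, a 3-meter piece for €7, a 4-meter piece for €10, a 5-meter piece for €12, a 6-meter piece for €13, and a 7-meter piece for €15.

17

Consider every possible first cut. R[k] is the best of p[i]+R[k−i] over all sellable i≤k.
R[1] = 1
R[2] = 4
R[3] = 7
R[4] = 10
R[5] = 12
R[6] = 14  (first piece 2, then R[4]=10)
R[7] = 17  (first piece 3, then R[4]=10)
One optimal cutting: 4 + 3 → €10 + €7 = €17.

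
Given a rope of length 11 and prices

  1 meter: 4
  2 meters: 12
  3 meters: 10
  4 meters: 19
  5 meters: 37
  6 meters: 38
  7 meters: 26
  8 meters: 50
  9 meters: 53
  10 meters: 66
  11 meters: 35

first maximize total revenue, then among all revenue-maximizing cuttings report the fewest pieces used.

Build r[k] bottom-up: r[k] = max over allowed piece i of (p[i] + r[k−i]).
r[1] = 4
r[2] = 12
r[3] = 16  (first piece 1, then r[2]=12)
r[4] = 24  (first piece 2, then r[2]=12)
r[5] = 37
r[6] = 41  (first piece 1, then r[5]=37)
r[7] = 49  (first piece 2, then r[5]=37)
r[8] = 53  (first piece 1, then r[7]=49)
r[9] = 61  (first piece 2, then r[7]=49)
r[10] = 74  (first piece 5, then r[5]=37)
r[11] = 78  (first piece 1, then r[10]=74)
Maximum revenue is 78.
Now minimize piece count subject to staying optimal: for each k, pieces[k] = 1 + min over i with p[i]+r[k−i]=r[k] of pieces[k−i].
pieces[8] = 3
pieces[9] = 3
pieces[10] = 2
pieces[11] = 3

3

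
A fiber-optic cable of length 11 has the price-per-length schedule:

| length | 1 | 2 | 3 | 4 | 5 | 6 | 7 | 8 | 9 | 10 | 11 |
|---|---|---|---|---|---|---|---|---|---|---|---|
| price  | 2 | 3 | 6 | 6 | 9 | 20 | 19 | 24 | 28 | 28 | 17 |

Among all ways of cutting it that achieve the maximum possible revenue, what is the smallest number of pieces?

Consider every possible first cut. r[k] is the best of p[i]+r[k−i] over all sellable i≤k.
r[1] = 2
r[2] = max(2+2, 3+0) = 4
r[3] = max(2+4, 3+2, 6+0) = 6
r[4] = max(2+6, 3+4, 6+2, 6+0) = 8
r[5] = max(2+8, 3+6, 6+4, 6+2, 9+0) = 10
r[6] = max(2+10, 3+8, 6+6, 6+4, 9+2, 20+0) = 20
r[7] = max(2+20, 3+10, 6+8, …, 20+2, 19+0) = 22
r[8] = max(2+22, 3+20, 6+10, …, 19+2, 24+0) = 24
r[9] = max(2+24, 3+22, 6+20, …, 24+2, 28+0) = 28
r[10] = max(2+28, 3+24, 6+22, …, 28+2, 28+0) = 30
r[11] = max(2+30, 3+28, 6+24, …, 28+2, 17+0) = 32
Maximum revenue is $32.
Now minimize piece count subject to staying optimal: for each k, pieces[k] = 1 + min over i with p[i]+r[k−i]=r[k] of pieces[k−i].
pieces[8] = 1
pieces[9] = 1
pieces[10] = 2
pieces[11] = 3

3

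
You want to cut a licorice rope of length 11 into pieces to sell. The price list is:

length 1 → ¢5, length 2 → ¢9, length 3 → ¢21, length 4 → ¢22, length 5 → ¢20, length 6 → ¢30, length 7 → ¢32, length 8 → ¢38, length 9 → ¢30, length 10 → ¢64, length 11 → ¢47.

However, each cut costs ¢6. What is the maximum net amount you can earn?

Consider every possible first cut. net[k] is the best of p[i]+net[k−i] over all sellable i≤k, charging 6 whenever i<k.
net[1] = 5
net[2] = 9
net[3] = 21
net[4] = 22
net[5] = 24  (first piece 2, then net[3]=21)
net[6] = 36  (first piece 3, then net[3]=21)
net[7] = 37  (first piece 3, then net[4]=22)
net[8] = 39  (first piece 2, then net[6]=36)
net[9] = 51  (first piece 3, then net[6]=36)
net[10] = 64
net[11] = 63  (first piece 1, then net[10]=64)
One optimal plan: pieces 10 + 1 (1 cut) → ¢69 − ¢6 = ¢63.

63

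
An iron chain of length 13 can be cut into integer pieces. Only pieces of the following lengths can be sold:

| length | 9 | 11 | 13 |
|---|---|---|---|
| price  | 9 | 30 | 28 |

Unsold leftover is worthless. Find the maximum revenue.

Let r[k] be the best obtainable value from length k. For each k, try every first piece i and keep the best of price[i] + r[k−i].
r[1] = 0
r[2] = 0
r[3] = 0
r[4] = 0
r[5] = 0
r[6] = 0
r[7] = 0
r[8] = 0
r[9] = 9
r[10] = 9
r[11] = max(9+0, 30+0) = 30
r[12] = max(9+0, 30+0) = 30
r[13] = max(9+0, 30+0, 28+0) = 30
One optimal cutting: pieces 11 with 2 links of scrap → $30.

30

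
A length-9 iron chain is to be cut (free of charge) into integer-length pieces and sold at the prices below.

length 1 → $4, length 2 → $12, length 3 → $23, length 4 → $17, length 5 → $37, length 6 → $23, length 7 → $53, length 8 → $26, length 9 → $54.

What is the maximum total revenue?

Build v[k] bottom-up: v[k] = max over allowed piece i of (p[i] + v[k−i]).
v[1] = 4
v[2] = 12
v[3] = 23
v[4] = 27  (first piece 1, then v[3]=23)
v[5] = 37
v[6] = 46  (first piece 3, then v[3]=23)
v[7] = 53
v[8] = 60  (first piece 3, then v[5]=37)
v[9] = 69  (first piece 3, then v[6]=46)
One optimal cutting: 3 + 3 + 3 → $23 + $23 + $23 = $69.

69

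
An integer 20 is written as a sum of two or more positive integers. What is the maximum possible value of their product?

1458

Fill prod[k] for k=2..20: at each k try every first piece i and multiply by the better of (k−i) uncut or prod[k−i].
prod[2] = 1×max(1,0) = 1×1 = 1
prod[3] = 1×max(2,1) = 1×2 = 2
prod[4] = 2×max(2,1) = 2×2 = 4
prod[5] = 2×max(3,2) = 2×3 = 6
prod[6] = 3×max(3,2) = 3×3 = 9
prod[7] = 2×max(5,6) = 2×6 = 12
prod[8] = 2×max(6,9) = 2×9 = 18
prod[9] = 3×max(6,9) = 3×9 = 27
prod[10] = 2×max(8,18) = 2×18 = 36
prod[11] = 2×max(9,27) = 2×27 = 54
prod[12] = 3×max(9,27) = 3×27 = 81
prod[13] = 2×max(11,54) = 2×54 = 108
prod[14] = 2×max(12,81) = 2×81 = 162
prod[15] = 3×max(12,81) = 3×81 = 243
prod[16] = 2×max(14,162) = 2×162 = 324
prod[17] = 2×max(15,243) = 2×243 = 486
prod[18] = 3×max(15,243) = 3×243 = 729
prod[19] = 2×max(17,486) = 2×486 = 972
prod[20] = 2×max(18,729) = 2×729 = 1458
One optimal split: 3 + 3 + 3 + 3 + 3 + 3 + 2; product 3×3×3×3×3×3×2 = 1458.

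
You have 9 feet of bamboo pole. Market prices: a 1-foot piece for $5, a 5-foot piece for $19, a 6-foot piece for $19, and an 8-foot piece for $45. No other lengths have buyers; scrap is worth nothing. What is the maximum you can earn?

50

Build f[k] bottom-up: f[k] = max over allowed piece i of (p[i] + f[k−i]).
f[1] = 5
f[2] = 10  (first piece 1, then f[1]=5)
f[3] = 15  (first piece 1, then f[2]=10)
f[4] = 20  (first piece 1, then f[3]=15)
f[5] = 25  (first piece 1, then f[4]=20)
f[6] = 30  (first piece 1, then f[5]=25)
f[7] = 35  (first piece 1, then f[6]=30)
f[8] = 45
f[9] = 50  (first piece 1, then f[8]=45)
One optimal cutting: 8 + 1 → $50.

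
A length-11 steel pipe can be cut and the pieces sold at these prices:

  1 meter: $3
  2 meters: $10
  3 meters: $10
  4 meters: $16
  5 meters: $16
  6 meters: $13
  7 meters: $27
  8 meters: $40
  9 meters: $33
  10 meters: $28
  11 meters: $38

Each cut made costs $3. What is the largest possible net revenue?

Build net[k] bottom-up: net[k] = max over allowed piece i of (p[i] + net[k−i]) − 3 per cut.
net[1] = 3
net[2] = max(3+3-3, 10+0) = 10
net[3] = max(3+10-3, 10+3-3, 10+0) = 10
net[4] = max(3+10-3, 10+10-3, 10+3-3, 16+0) = 17
net[5] = max(3+17-3, 10+10-3, 10+10-3, 16+3-3, 16+0) = 17
net[6] = max(3+17-3, 10+17-3, 10+10-3, 16+10-3, 16+3-3, 13+0) = 24
net[7] = max(3+24-3, 10+17-3, 10+17-3, …, 13+3-3, 27+0) = 27
net[8] = max(3+27-3, 10+24-3, 10+17-3, …, 27+3-3, 40+0) = 40
net[9] = max(3+40-3, 10+27-3, 10+24-3, …, 40+3-3, 33+0) = 40
net[10] = max(3+40-3, 10+40-3, 10+27-3, …, 33+3-3, 28+0) = 47
net[11] = max(3+47-3, 10+40-3, 10+40-3, …, 28+3-3, 38+0) = 47
One optimal plan: pieces 8 + 2 + 1 (2 cuts) → $53 − $6 = $47.

47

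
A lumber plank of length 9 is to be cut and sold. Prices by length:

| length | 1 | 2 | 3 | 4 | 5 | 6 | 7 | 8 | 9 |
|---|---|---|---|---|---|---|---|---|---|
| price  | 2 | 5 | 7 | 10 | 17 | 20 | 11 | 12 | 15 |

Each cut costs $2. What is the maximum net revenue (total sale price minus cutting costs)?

Build v[k] bottom-up: v[k] = max over allowed piece i of (p[i] + v[k−i]) − 2 per cut.
v[1] = 2
v[2] = 5
v[3] = 7
v[4] = 10
v[5] = 17
v[6] = 20
v[7] = 20  (first piece 1, then v[6]=20)
v[8] = 23  (first piece 2, then v[6]=20)
v[9] = 25  (first piece 3, then v[6]=20)
One optimal plan: pieces 6 + 3 (1 cut) → $27 − $2 = $25.

25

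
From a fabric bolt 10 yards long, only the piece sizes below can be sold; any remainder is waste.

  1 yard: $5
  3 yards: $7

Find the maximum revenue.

Build best[k] bottom-up: best[k] = max over allowed piece i of (p[i] + best[k−i]).
best[1] = 5
best[2] = 10  (first piece 1, then best[1]=5)
best[3] = max(5+10, 7+0) = 15
best[4] = max(5+15, 7+5) = 20
best[5] = max(5+20, 7+10) = 25
best[6] = max(5+25, 7+15) = 30
best[7] = max(5+30, 7+20) = 35
best[8] = max(5+35, 7+25) = 40
best[9] = max(5+40, 7+30) = 45
best[10] = max(5+45, 7+35) = 50
One optimal cutting: 1 + 1 + 1 + 1 + 1 + 1 + 1 + 1 + 1 + 1 → $50.

50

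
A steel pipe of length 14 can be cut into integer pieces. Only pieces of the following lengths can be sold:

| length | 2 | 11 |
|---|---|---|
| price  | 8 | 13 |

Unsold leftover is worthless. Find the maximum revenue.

56

Consider every possible first cut. f[k] is the best of p[i]+f[k−i] over all sellable i≤k.
f[1] = 0
f[2] = 8
f[3] = 8
f[4] = 16  (first piece 2, then f[2]=8)
f[5] = 16
f[6] = 24  (first piece 2, then f[4]=16)
f[7] = 24
f[8] = 32  (first piece 2, then f[6]=24)
f[9] = 32
f[10] = 40  (first piece 2, then f[8]=32)
f[11] = max(8+32, 13+0) = 40
f[12] = max(8+40, 13+0) = 48
f[13] = max(8+40, 13+8) = 48
f[14] = max(8+48, 13+8) = 56
One optimal cutting: 2 + 2 + 2 + 2 + 2 + 2 + 2 → $56.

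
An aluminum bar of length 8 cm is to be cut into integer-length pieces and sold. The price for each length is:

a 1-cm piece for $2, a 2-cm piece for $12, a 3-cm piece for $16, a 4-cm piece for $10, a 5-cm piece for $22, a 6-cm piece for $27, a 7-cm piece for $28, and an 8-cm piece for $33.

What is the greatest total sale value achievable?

48

Build r[k] bottom-up: r[k] = max over allowed piece i of (p[i] + r[k−i]).
r[1] = 2
r[2] = 12
r[3] = 16
r[4] = 24  (first piece 2, then r[2]=12)
r[5] = 28  (first piece 2, then r[3]=16)
r[6] = 36  (first piece 2, then r[4]=24)
r[7] = 40  (first piece 2, then r[5]=28)
r[8] = 48  (first piece 2, then r[6]=36)
One optimal cutting: 2 + 2 + 2 + 2 → $12 + $12 + $12 + $12 = $48.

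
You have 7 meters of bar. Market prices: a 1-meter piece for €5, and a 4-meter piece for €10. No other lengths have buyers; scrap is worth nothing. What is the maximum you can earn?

35

Build f[k] bottom-up: f[k] = max over allowed piece i of (p[i] + f[k−i]).
f[1] = 5
f[2] = 10  (first piece 1, then f[1]=5)
f[3] = 15  (first piece 1, then f[2]=10)
f[4] = max(5+15, 10+0) = 20
f[5] = max(5+20, 10+5) = 25
f[6] = max(5+25, 10+10) = 30
f[7] = max(5+30, 10+15) = 35
One optimal cutting: 1 + 1 + 1 + 1 + 1 + 1 + 1 → €35.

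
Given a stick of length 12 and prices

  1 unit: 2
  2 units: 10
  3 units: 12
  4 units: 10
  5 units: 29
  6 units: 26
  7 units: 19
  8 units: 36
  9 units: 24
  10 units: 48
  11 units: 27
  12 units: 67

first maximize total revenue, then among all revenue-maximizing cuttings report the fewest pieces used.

3

Consider every possible first cut. r[k] is the best of p[i]+r[k−i] over all sellable i≤k.
r[1] = 2
r[2] = max(2+2, 10+0) = 10
r[3] = max(2+10, 10+2, 12+0) = 12
r[4] = max(2+12, 10+10, 12+2, 10+0) = 20
r[5] = max(2+20, 10+12, 12+10, 10+2, 29+0) = 29
r[6] = max(2+29, 10+20, 12+12, 10+10, 29+2, 26+0) = 31
r[7] = max(2+31, 10+29, 12+20, …, 26+2, 19+0) = 39
r[8] = max(2+39, 10+31, 12+29, …, 19+2, 36+0) = 41
r[9] = max(2+41, 10+39, 12+31, …, 36+2, 24+0) = 49
r[10] = max(2+49, 10+41, 12+39, …, 24+2, 48+0) = 58
r[11] = max(2+58, 10+49, 12+41, …, 48+2, 27+0) = 60
r[12] = max(2+60, 10+58, 12+49, …, 27+2, 67+0) = 68
Maximum revenue is 68.
Now minimize piece count subject to staying optimal: for each k, pieces[k] = 1 + min over i with p[i]+r[k−i]=r[k] of pieces[k−i].
pieces[9] = 3
pieces[10] = 2
pieces[11] = 3
pieces[12] = 3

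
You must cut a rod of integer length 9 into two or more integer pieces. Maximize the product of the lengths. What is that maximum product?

Fill P[k] for k=2..9: at each k try every first piece i and multiply by the better of (k−i) uncut or P[k−i].
P[2] = 1·max(1,0) = 1·1 = 1
P[3] = max(1·2, 2·1) = 2
P[4] = max(1·3, 2·2, 3·1) = 4
P[5] = max(1·4, 2·3, 3·2, 4·1) = 6
P[6] = max(1·6, 2·4, 3·3, 4·2, 5·1) = 9
P[7] = max(1·9, 2·6, 3·4, 4·3, 5·2, 6·1) = 12
P[8] = max(1·12, 2·9, 3·6, …, 6·2, 7·1) = 18
P[9] = max(1·18, 2·12, 3·9, …, 7·2, 8·1) = 27
One optimal split: 3 + 3 + 3; product 3·3·3 = 27.

27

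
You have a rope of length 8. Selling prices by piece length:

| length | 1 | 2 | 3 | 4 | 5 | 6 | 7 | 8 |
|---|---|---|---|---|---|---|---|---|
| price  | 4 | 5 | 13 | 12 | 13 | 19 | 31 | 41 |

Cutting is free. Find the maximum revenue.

41

Build r[k] bottom-up: r[k] = max over allowed piece i of (p[i] + r[k−i]).
r[1] = 4
r[2] = max(4+4, 5+0) = 8
r[3] = max(4+8, 5+4, 13+0) = 13
r[4] = max(4+13, 5+8, 13+4, 12+0) = 17
r[5] = max(4+17, 5+13, 13+8, 12+4, 13+0) = 21
r[6] = max(4+21, 5+17, 13+13, 12+8, 13+4, 19+0) = 26
r[7] = max(4+26, 5+21, 13+17, …, 19+4, 31+0) = 31
r[8] = max(4+31, 5+26, 13+21, …, 31+4, 41+0) = 41
Best is to sell the whole 8-unit piece uncut for 41.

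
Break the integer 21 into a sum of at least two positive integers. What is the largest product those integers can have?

Let P[k] be the best product for length k (with at least one cut). For each first piece i, the rest contributes max(k−i, P[k−i]).
Small cases: P[2]=1, P[3]=2, P[4]=4, P[5]=6, P[6]=9, P[7]=12, P[8]=18, P[9]=27, P[10]=36, P[11]=54, P[12]=81, P[13]=108.
P[14] = 2×max(12,81) = 2×81 = 162
P[15] = 3×max(12,81) = 3×81 = 243
P[16] = 2×max(14,162) = 2×162 = 324
P[17] = 2×max(15,243) = 2×243 = 486
P[18] = 3×max(15,243) = 3×243 = 729
P[19] = 2×max(17,486) = 2×486 = 972
P[20] = 2×max(18,729) = 2×729 = 1458
P[21] = 3×max(18,729) = 3×729 = 2187
One optimal split: 3 + 3 + 3 + 3 + 3 + 3 + 3; product 3×3×3×3×3×3×3 = 2187.

2187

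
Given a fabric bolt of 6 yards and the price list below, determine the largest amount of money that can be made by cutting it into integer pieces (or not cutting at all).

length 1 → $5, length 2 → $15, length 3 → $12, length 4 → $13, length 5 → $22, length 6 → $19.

Build v[k] bottom-up: v[k] = max over allowed piece i of (p[i] + v[k−i]).
v[1] = 5
v[2] = 15
v[3] = 20  (first piece 1, then v[2]=15)
v[4] = 30  (first piece 2, then v[2]=15)
v[5] = 35  (first piece 1, then v[4]=30)
v[6] = 45  (first piece 2, then v[4]=30)
One optimal cutting: 2 + 2 + 2 → $15 + $15 + $15 = $45.

45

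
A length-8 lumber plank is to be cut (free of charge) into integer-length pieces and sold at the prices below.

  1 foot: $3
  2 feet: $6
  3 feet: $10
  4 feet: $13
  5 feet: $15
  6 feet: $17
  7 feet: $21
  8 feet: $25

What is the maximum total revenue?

26

Let best[k] be the best obtainable value from length k. For each k, try every first piece i and keep the best of price[i] + best[k−i].
best[1] = 3
best[2] = 6  (first piece 1, then best[1]=3)
best[3] = 10
best[4] = 13  (first piece 1, then best[3]=10)
best[5] = 16  (first piece 1, then best[4]=13)
best[6] = 20  (first piece 3, then best[3]=10)
best[7] = 23  (first piece 1, then best[6]=20)
best[8] = 26  (first piece 1, then best[7]=23)
One optimal cutting: 3 + 3 + 1 + 1 → $10 + $10 + $3 + $3 = $26.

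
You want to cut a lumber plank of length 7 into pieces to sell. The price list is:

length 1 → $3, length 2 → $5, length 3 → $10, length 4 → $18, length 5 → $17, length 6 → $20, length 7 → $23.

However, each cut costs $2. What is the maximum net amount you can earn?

26

Build r[k] bottom-up: r[k] = max over allowed piece i of (p[i] + r[k−i]) − 2 per cut.
r[1] = 3
r[2] = max(3+3-2, 5+0) = 5
r[3] = max(3+5-2, 5+3-2, 10+0) = 10
r[4] = max(3+10-2, 5+5-2, 10+3-2, 18+0) = 18
r[5] = max(3+18-2, 5+10-2, 10+5-2, 18+3-2, 17+0) = 19
r[6] = max(3+19-2, 5+18-2, 10+10-2, 18+5-2, 17+3-2, 20+0) = 21
r[7] = max(3+21-2, 5+19-2, 10+18-2, …, 20+3-2, 23+0) = 26
One optimal plan: pieces 4 + 3 (1 cut) → $28 − $2 = $26.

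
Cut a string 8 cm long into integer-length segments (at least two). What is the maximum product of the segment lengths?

Define f[k] = max over 1≤i<k of i · max(k−i, f[k−i]); the inner max lets the remainder stay uncut if that's better.
f[2] = 1×max(1,0) = 1×1 = 1
f[3] = max(1×2, 2×1) = 2
f[4] = max(1×3, 2×2, 3×1) = 4
f[5] = max(1×4, 2×3, 3×2, 4×1) = 6
f[6] = max(1×6, 2×4, 3×3, 4×2, 5×1) = 9
f[7] = max(1×9, 2×6, 3×4, 4×3, 5×2, 6×1) = 12
f[8] = max(1×12, 2×9, 3×6, …, 6×2, 7×1) = 18
One optimal split: 3 + 3 + 2; product 3×3×2 = 18.

18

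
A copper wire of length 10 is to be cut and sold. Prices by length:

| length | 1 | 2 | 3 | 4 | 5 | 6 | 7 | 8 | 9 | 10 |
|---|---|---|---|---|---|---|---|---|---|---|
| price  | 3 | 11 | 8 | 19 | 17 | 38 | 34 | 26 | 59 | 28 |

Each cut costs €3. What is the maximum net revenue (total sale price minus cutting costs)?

59

Let v[k] be the best obtainable value from length k. For each k, try every first piece i and keep the best of price[i] + v[k−i] minus the 3 cut fee when i<k.
v[1] = 3
v[2] = max(3+3-3, 11+0) = 11
v[3] = max(3+11-3, 11+3-3, 8+0) = 11
v[4] = max(3+11-3, 11+11-3, 8+3-3, 19+0) = 19
v[5] = max(3+19-3, 11+11-3, 8+11-3, 19+3-3, 17+0) = 19
v[6] = max(3+19-3, 11+19-3, 8+11-3, 19+11-3, 17+3-3, 38+0) = 38
v[7] = max(3+38-3, 11+19-3, 8+19-3, …, 38+3-3, 34+0) = 38
v[8] = max(3+38-3, 11+38-3, 8+19-3, …, 34+3-3, 26+0) = 46
v[9] = max(3+46-3, 11+38-3, 8+38-3, …, 26+3-3, 59+0) = 59
v[10] = max(3+59-3, 11+46-3, 8+38-3, …, 59+3-3, 28+0) = 59
One optimal plan: pieces 9 + 1 (1 cut) → €62 − €3 = €59.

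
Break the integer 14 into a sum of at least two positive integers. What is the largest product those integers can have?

162

Fill f[k] for k=2..14: at each k try every first piece i and multiply by the better of (k−i) uncut or f[k−i].
Small cases: f[2]=1, f[3]=2, f[4]=4, f[5]=6, f[6]=9, f[7]=12, f[8]=18, f[9]=27.
f[10] = max(1*27, 2*18, 3*12, …, 8*2, 9*1) = 36
f[11] = max(1*36, 2*27, 3*18, …, 9*2, 10*1) = 54
f[12] = max(1*54, 2*36, 3*27, …, 10*2, 11*1) = 81
f[13] = max(1*81, 2*54, 3*36, …, 11*2, 12*1) = 108
f[14] = max(1*108, 2*81, 3*54, …, 12*2, 13*1) = 162
One optimal split: 3 + 3 + 3 + 3 + 2; product 3*3*3*3*2 = 162.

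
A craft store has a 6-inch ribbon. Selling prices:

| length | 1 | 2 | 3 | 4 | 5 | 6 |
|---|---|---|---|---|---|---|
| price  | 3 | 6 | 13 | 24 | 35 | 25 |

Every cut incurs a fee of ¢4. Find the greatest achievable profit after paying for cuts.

34

Build v[k] bottom-up: v[k] = max over allowed piece i of (p[i] + v[k−i]) − 4 per cut.
v[1] = 3
v[2] = 6
v[3] = 13
v[4] = 24
v[5] = 35
v[6] = 34  (first piece 1, then v[5]=35)
One optimal plan: pieces 5 + 1 (1 cut) → ¢38 − ¢4 = ¢34.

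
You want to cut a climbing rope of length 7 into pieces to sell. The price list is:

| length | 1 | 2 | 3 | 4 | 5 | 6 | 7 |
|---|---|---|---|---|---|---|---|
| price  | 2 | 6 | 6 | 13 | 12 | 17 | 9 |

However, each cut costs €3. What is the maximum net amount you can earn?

Consider every possible first cut. net[k] is the best of p[i]+net[k−i] over all sellable i≤k, charging 3 whenever i<k.
net[1] = 2
net[2] = max(2+2-3, 6+0) = 6
net[3] = max(2+6-3, 6+2-3, 6+0) = 6
net[4] = max(2+6-3, 6+6-3, 6+2-3, 13+0) = 13
net[5] = max(2+13-3, 6+6-3, 6+6-3, 13+2-3, 12+0) = 12
net[6] = max(2+12-3, 6+13-3, 6+6-3, 13+6-3, 12+2-3, 17+0) = 17
net[7] = max(2+17-3, 6+12-3, 6+13-3, …, 17+2-3, 9+0) = 16
One optimal plan: pieces 6 + 1 (1 cut) → €19 − €3 = €16.

16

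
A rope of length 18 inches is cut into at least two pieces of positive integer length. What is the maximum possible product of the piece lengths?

Fill m[k] for k=2..18: at each k try every first piece i and multiply by the better of (k−i) uncut or m[k−i].
m[2] = 1×max(1,0) = 1×1 = 1
m[3] = 1×max(2,1) = 1×2 = 2
m[4] = 2×max(2,1) = 2×2 = 4
m[5] = 2×max(3,2) = 2×3 = 6
m[6] = 3×max(3,2) = 3×3 = 9
m[7] = 2×max(5,6) = 2×6 = 12
m[8] = 2×max(6,9) = 2×9 = 18
m[9] = 3×max(6,9) = 3×9 = 27
m[10] = 2×max(8,18) = 2×18 = 36
m[11] = 2×max(9,27) = 2×27 = 54
m[12] = 3×max(9,27) = 3×27 = 81
m[13] = 2×max(11,54) = 2×54 = 108
m[14] = 2×max(12,81) = 2×81 = 162
m[15] = 3×max(12,81) = 3×81 = 243
m[16] = 2×max(14,162) = 2×162 = 324
m[17] = 2×max(15,243) = 2×243 = 486
m[18] = 3×max(15,243) = 3×243 = 729
One optimal split: 3 + 3 + 3 + 3 + 3 + 3; product 3×3×3×3×3×3 = 729.

729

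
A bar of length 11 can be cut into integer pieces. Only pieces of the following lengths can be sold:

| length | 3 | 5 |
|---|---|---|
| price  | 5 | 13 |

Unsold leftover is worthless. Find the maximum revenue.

Build f[k] bottom-up: f[k] = max over allowed piece i of (p[i] + f[k−i]).
f[1] = 0
f[2] = 0
f[3] = 5
f[4] = 5
f[5] = max(5+0, 13+0) = 13
f[6] = max(5+5, 13+0) = 13
f[7] = max(5+5, 13+0) = 13
f[8] = max(5+13, 13+5) = 18
f[9] = max(5+13, 13+5) = 18
f[10] = max(5+13, 13+13) = 26
f[11] = max(5+18, 13+13) = 26
One optimal cutting: pieces 5 + 5 with 1 cm of scrap → €26.

26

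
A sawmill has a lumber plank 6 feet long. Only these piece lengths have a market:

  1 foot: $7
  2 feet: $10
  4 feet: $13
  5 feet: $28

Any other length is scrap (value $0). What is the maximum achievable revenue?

42

Consider every possible first cut. best[k] is the best of p[i]+best[k−i] over all sellable i≤k.
best[1] = 7
best[2] = max(7+7, 10+0) = 14
best[3] = max(7+14, 10+7) = 21
best[4] = max(7+21, 10+14, 13+0) = 28
best[5] = max(7+28, 10+21, 13+7, 28+0) = 35
best[6] = max(7+35, 10+28, 13+14, 28+7) = 42
One optimal cutting: 1 + 1 + 1 + 1 + 1 + 1 → $42.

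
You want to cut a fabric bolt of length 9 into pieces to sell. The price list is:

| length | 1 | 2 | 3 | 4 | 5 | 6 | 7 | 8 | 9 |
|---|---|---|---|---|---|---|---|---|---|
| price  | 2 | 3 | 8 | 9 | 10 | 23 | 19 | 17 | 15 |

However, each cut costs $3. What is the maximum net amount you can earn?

28

Consider every possible first cut. r[k] is the best of p[i]+r[k−i] over all sellable i≤k, charging 3 whenever i<k.
r[1] = 2
r[2] = max(2+2-3, 3+0) = 3
r[3] = max(2+3-3, 3+2-3, 8+0) = 8
r[4] = max(2+8-3, 3+3-3, 8+2-3, 9+0) = 9
r[5] = max(2+9-3, 3+8-3, 8+3-3, 9+2-3, 10+0) = 10
r[6] = max(2+10-3, 3+9-3, 8+8-3, 9+3-3, 10+2-3, 23+0) = 23
r[7] = max(2+23-3, 3+10-3, 8+9-3, …, 23+2-3, 19+0) = 22
r[8] = max(2+22-3, 3+23-3, 8+10-3, …, 19+2-3, 17+0) = 23
r[9] = max(2+23-3, 3+22-3, 8+23-3, …, 17+2-3, 15+0) = 28
One optimal plan: pieces 6 + 3 (1 cut) → $31 − $3 = $28.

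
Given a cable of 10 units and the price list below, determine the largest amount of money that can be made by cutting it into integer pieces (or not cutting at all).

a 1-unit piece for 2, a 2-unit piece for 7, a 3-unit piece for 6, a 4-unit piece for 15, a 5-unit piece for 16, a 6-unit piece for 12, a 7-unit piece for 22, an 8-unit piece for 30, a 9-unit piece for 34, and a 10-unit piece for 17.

37

Let R[k] be the best obtainable value from length k. For each k, try every first piece i and keep the best of price[i] + R[k−i].
R[1] = 2
R[2] = 7
R[3] = 9  (first piece 1, then R[2]=7)
R[4] = 15
R[5] = 17  (first piece 1, then R[4]=15)
R[6] = 22  (first piece 2, then R[4]=15)
R[7] = 24  (first piece 1, then R[6]=22)
R[8] = 30  (first piece 4, then R[4]=15)
R[9] = 34
R[10] = 37  (first piece 2, then R[8]=30)
One optimal cutting: 4 + 4 + 2 → 15 + 15 + 7 = 37.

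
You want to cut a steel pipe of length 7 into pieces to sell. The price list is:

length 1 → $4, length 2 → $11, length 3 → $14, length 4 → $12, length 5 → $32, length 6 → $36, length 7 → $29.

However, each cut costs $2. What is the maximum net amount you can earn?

Consider every possible first cut. net[k] is the best of p[i]+net[k−i] over all sellable i≤k, charging 2 whenever i<k.
net[1] = 4
net[2] = max(4+4-2, 11+0) = 11
net[3] = max(4+11-2, 11+4-2, 14+0) = 14
net[4] = max(4+14-2, 11+11-2, 14+4-2, 12+0) = 20
net[5] = max(4+20-2, 11+14-2, 14+11-2, 12+4-2, 32+0) = 32
net[6] = max(4+32-2, 11+20-2, 14+14-2, 12+11-2, 32+4-2, 36+0) = 36
net[7] = max(4+36-2, 11+32-2, 14+20-2, …, 36+4-2, 29+0) = 41
One optimal plan: pieces 5 + 2 (1 cut) → $43 − $2 = $41.

41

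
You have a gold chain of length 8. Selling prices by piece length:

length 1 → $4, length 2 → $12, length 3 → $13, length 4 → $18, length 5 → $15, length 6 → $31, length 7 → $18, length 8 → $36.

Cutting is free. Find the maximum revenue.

Let v[k] be the best obtainable value from length k. For each k, try every first piece i and keep the best of price[i] + v[k−i].
v[1] = 4
v[2] = max(4+4, 12+0) = 12
v[3] = max(4+12, 12+4, 13+0) = 16
v[4] = max(4+16, 12+12, 13+4, 18+0) = 24
v[5] = max(4+24, 12+16, 13+12, 18+4, 15+0) = 28
v[6] = max(4+28, 12+24, 13+16, 18+12, 15+4, 31+0) = 36
v[7] = max(4+36, 12+28, 13+24, …, 31+4, 18+0) = 40
v[8] = max(4+40, 12+36, 13+28, …, 18+4, 36+0) = 48
One optimal cutting: 2 + 2 + 2 + 2 → $12 + $12 + $12 + $12 = $48.

48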